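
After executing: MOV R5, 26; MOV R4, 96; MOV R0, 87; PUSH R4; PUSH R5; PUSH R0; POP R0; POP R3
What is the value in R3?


Stack trace (top is rightmost):
  MOV R5, 26  → R5 = 26
  MOV R4, 96  → R4 = 96
  MOV R0, 87  → R0 = 87
  PUSH R4  → stack: [96]
  PUSH R5  → stack: [96, 26]
  PUSH R0  → stack: [96, 26, 87]
  POP R0  → R0 = 87, stack: [96, 26]
  POP R3  → R3 = 26, stack: [96]
Final: R3 = 26

26


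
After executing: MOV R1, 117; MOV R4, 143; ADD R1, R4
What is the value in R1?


Register state trace:
  MOV R1, 117  → R1 = 117
  MOV R4, 143  → R4 = 143
  ADD R1, R4  → R1 = 117 + 143 = 260
Final: R1 = 260

260


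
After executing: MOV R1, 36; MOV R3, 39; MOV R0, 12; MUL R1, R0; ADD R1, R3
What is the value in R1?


Register state trace:
  MOV R1, 36  → R1 = 36
  MOV R3, 39  → R3 = 39
  MOV R0, 12  → R0 = 12
  MUL R1, R0  → R1 = 36 * 12 = 432
  ADD R1, R3  → R1 = 432 + 39 = 471
Final: R1 = 471

471


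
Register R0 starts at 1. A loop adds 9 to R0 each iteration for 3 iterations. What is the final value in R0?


Starting value: R0 = 1
  Iter 1: R0 = 1 + 9 = 10
  Iter 2: R0 = 10 + 9 = 19
  Iter 3: R0 = 19 + 9 = 28
Final: R0 = 28

28


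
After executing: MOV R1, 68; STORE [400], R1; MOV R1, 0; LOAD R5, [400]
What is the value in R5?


Register and memory trace:
  MOV R1, 68  → R1 = 68
  STORE [400], R1  → mem[400] = 68
  MOV R1, 0  → R1 = 0
  LOAD R5, [400]  → R5 = mem[400] = 68
Final: R5 = 68

68


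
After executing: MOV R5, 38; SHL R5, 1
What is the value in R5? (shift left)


Register state trace:
  MOV R5, 38  → R5 = 38
  SHL R5, 1  → R5 = 38 << 1 = 38 * 2^1 = 76
Final: R5 = 76

76


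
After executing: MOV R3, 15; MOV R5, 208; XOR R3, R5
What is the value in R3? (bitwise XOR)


Register state trace:
  MOV R3, 15  → R3 = 15 (0b00001111)
  MOV R5, 208  → R5 = 208 (0b11010000)
  XOR R3, R5  → R3 = 15 XOR 208 = 223 (0b11011111)
Final: R3 = 223

223


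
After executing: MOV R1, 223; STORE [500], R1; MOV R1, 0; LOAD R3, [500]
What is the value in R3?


Register and memory trace:
  MOV R1, 223  → R1 = 223
  STORE [500], R1  → mem[500] = 223
  MOV R1, 0  → R1 = 0
  LOAD R3, [500]  → R3 = mem[500] = 223
Final: R3 = 223

223


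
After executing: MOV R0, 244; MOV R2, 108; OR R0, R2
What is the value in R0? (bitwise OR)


Register state trace:
  MOV R0, 244  → R0 = 244 (0b11110100)
  MOV R2, 108  → R2 = 108 (0b01101100)
  OR R0, R2   → R0 = 244 OR 108 = 252 (0b11111100)
Final: R0 = 252

252


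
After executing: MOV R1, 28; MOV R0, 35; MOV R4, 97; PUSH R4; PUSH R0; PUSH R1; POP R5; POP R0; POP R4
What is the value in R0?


Stack trace (top is rightmost):
  MOV R1, 28  → R1 = 28
  MOV R0, 35  → R0 = 35
  MOV R4, 97  → R4 = 97
  PUSH R4  → stack: [97]
  PUSH R0  → stack: [97, 35]
  PUSH R1  → stack: [97, 35, 28]
  POP R5  → R5 = 28, stack: [97, 35]
  POP R0  → R0 = 35, stack: [97]
  POP R4  → R4 = 97, stack: []
Final: R0 = 35

35


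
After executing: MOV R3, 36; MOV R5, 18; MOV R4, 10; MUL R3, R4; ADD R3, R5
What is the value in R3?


Register state trace:
  MOV R3, 36  → R3 = 36
  MOV R5, 18  → R5 = 18
  MOV R4, 10  → R4 = 10
  MUL R3, R4  → R3 = 36 * 10 = 360
  ADD R3, R5  → R3 = 360 + 18 = 378
Final: R3 = 378

378


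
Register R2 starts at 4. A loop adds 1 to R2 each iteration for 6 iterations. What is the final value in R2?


Starting value: R2 = 4
  Iter 1: R2 = 4 + 1 = 5
  Iter 2: R2 = 5 + 1 = 6
  Iter 3: R2 = 6 + 1 = 7
  Iter 4: R2 = 7 + 1 = 8
  Iter 5: R2 = 8 + 1 = 9
  Iter 6: R2 = 9 + 1 = 10
Final: R2 = 10

10


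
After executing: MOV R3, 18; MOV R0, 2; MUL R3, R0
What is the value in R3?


Register state trace:
  MOV R3, 18  → R3 = 18
  MOV R0, 2  → R0 = 2
  MUL R3, R0  → R3 = 18 * 2 = 36
Final: R3 = 36

36


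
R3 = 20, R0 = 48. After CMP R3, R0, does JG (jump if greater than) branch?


Trace:
  R3 = 20, R0 = 48
  CMP R3, R0  → compares 20 vs 48
  JG checks: is 20 greater than 48?
  20 < 48, so condition is false
Branch taken: No

No


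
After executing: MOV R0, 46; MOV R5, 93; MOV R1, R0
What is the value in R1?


Register state trace:
  MOV R0, 46  → R0 = 46
  MOV R5, 93  → R5 = 93
  MOV R1, R0  → R1 = 46
Final: R1 = 46

46


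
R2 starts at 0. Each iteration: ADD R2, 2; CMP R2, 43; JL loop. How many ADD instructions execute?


Loop trace (R2 starts at 0, target 43, step 2):
  ADD #1: R2 = 0 + 2 = 2  → 2 < 43, loop
  ADD #2: R2 = 2 + 2 = 4  → 4 < 43, loop
  ADD #3: R2 = 4 + 2 = 6  → 6 < 43, loop
  ADD #4: R2 = 6 + 2 = 8  → 8 < 43, loop
  ADD #5: R2 = 8 + 2 = 10  → 10 < 43, loop
  ADD #6: R2 = 10 + 2 = 12  → 12 < 43, loop
  ADD #7: R2 = 12 + 2 = 14  → 14 < 43, loop
  ADD #8: R2 = 14 + 2 = 16  → 16 < 43, loop
  ADD #9: R2 = 16 + 2 = 18  → 18 < 43, loop
  ADD #10: R2 = 18 + 2 = 20  → 20 < 43, loop
  ADD #11: R2 = 20 + 2 = 22  → 22 < 43, loop
  ADD #12: R2 = 22 + 2 = 24  → 24 < 43, loop
  ADD #13: R2 = 24 + 2 = 26  → 26 < 43, loop
  ADD #14: R2 = 26 + 2 = 28  → 28 < 43, loop
  ADD #15: R2 = 28 + 2 = 30  → 30 < 43, loop
  ADD #16: R2 = 30 + 2 = 32  → 32 < 43, loop
  ADD #17: R2 = 32 + 2 = 34  → 34 < 43, loop
  ADD #18: R2 = 34 + 2 = 36  → 36 < 43, loop
  ADD #19: R2 = 36 + 2 = 38  → 38 < 43, loop
  ADD #20: R2 = 38 + 2 = 40  → 40 < 43, loop
  ADD #21: R2 = 40 + 2 = 42  → 42 < 43, loop
  ADD #22: R2 = 42 + 2 = 44  → 44 >= 43, exit
Total ADD instructions: 22

22


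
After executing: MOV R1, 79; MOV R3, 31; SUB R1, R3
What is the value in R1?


Register state trace:
  MOV R1, 79  → R1 = 79
  MOV R3, 31  → R3 = 31
  SUB R1, R3  → R1 = 79 - 31 = 48
Final: R1 = 48

48


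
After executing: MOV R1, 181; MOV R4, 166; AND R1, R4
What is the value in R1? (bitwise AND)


Register state trace:
  MOV R1, 181  → R1 = 181 (0b10110101)
  MOV R4, 166  → R4 = 166 (0b10100110)
  AND R1, R4  → R1 = 181 AND 166 = 164 (0b10100100)
Final: R1 = 164

164


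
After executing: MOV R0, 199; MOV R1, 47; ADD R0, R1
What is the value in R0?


Register state trace:
  MOV R0, 199  → R0 = 199
  MOV R1, 47  → R1 = 47
  ADD R0, R1  → R0 = 199 + 47 = 246
Final: R0 = 246

246


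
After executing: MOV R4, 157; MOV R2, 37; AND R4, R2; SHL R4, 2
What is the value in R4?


Register state trace:
  MOV R4, 157  → R4 = 157 (0b10011101)
  MOV R2, 37  → R2 = 37 (0b00100101)
  AND R4, R2  → R4 = 157 AND 37 = 5 (0b00000101)
  SHL R4, 2  → R4 = 5 << 2 = 20
Final: R4 = 20

20


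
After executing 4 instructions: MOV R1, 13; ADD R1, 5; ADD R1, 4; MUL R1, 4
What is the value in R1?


Register state trace:
  MOV R1, 13  → R1 = 13
  ADD R1, 5  → R1 = 13 + 5 = 18
  ADD R1, 4  → R1 = 18 + 4 = 22
  MUL R1, 4  → R1 = 22 * 4 = 88
Final: R1 = 88

88


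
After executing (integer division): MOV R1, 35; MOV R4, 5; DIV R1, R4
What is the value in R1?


Register state trace:
  MOV R1, 35  → R1 = 35
  MOV R4, 5  → R4 = 5
  DIV R1, R4  → R1 = 35 // 5 = 7
Final: R1 = 7

7


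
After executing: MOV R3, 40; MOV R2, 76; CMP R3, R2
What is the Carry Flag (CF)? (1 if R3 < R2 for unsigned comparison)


Register state trace:
  MOV R3, 40  → R3 = 40
  MOV R2, 76  → R2 = 76
  CMP R3, R2  → unsigned 40 - 76: borrow occurs
  40 < 76, so CF = 1
CF = 1

1


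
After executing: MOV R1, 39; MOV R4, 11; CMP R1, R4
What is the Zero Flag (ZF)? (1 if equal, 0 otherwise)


Register state trace:
  MOV R1, 39  → R1 = 39
  MOV R4, 11  → R4 = 11
  CMP R1, R4  → computes 39 - 11 = 28
  Result is nonzero, so values are not equal
ZF = 0

0


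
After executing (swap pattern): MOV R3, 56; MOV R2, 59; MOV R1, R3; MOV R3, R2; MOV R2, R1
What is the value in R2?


Register state trace (swap pattern):
  MOV R3, 56  → R3 = 56
  MOV R2, 59  → R2 = 59
  MOV R1, R3  → R1 = 56  (save R3)
  MOV R3, R2  → R3 = 59  (R3 gets R2's value)
  MOV R2, R1  → R2 = 56  (R2 gets saved value)
Final: R2 = 56

56


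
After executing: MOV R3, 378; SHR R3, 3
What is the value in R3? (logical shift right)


Register state trace:
  MOV R3, 378  → R3 = 378
  SHR R3, 3  → R3 = 378 >> 3 = 378 // 2^3 = 47
Final: R3 = 47

47


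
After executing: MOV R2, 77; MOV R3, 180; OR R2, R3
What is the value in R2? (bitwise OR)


Register state trace:
  MOV R2, 77  → R2 = 77 (0b01001101)
  MOV R3, 180  → R3 = 180 (0b10110100)
  OR R2, R3   → R2 = 77 OR 180 = 253 (0b11111101)
Final: R2 = 253

253


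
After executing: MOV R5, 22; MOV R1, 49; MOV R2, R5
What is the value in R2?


Register state trace:
  MOV R5, 22  → R5 = 22
  MOV R1, 49  → R1 = 49
  MOV R2, R5  → R2 = 22
Final: R2 = 22

22


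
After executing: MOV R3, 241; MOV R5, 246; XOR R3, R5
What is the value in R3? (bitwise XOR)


Register state trace:
  MOV R3, 241  → R3 = 241 (0b11110001)
  MOV R5, 246  → R5 = 246 (0b11110110)
  XOR R3, R5  → R3 = 241 XOR 246 = 7 (0b00000111)
Final: R3 = 7

7


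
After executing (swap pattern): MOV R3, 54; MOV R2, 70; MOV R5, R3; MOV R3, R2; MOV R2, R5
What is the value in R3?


Register state trace (swap pattern):
  MOV R3, 54  → R3 = 54
  MOV R2, 70  → R2 = 70
  MOV R5, R3  → R5 = 54  (save R3)
  MOV R3, R2  → R3 = 70  (R3 gets R2's value)
  MOV R2, R5  → R2 = 54  (R2 gets saved value)
Final: R3 = 70

70


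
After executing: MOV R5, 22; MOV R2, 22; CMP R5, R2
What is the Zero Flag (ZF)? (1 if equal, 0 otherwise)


Register state trace:
  MOV R5, 22  → R5 = 22
  MOV R2, 22  → R2 = 22
  CMP R5, R2  → computes 22 - 22 = 0
  Result is zero, so values are equal
ZF = 1

1


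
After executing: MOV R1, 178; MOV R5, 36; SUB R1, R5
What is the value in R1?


Register state trace:
  MOV R1, 178  → R1 = 178
  MOV R5, 36  → R5 = 36
  SUB R1, R5  → R1 = 178 - 36 = 142
Final: R1 = 142

142


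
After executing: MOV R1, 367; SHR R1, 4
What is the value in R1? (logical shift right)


Register state trace:
  MOV R1, 367  → R1 = 367
  SHR R1, 4  → R1 = 367 >> 4 = 367 // 2^4 = 22
Final: R1 = 22

22


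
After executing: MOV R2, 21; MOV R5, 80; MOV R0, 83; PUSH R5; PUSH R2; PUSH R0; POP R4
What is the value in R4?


Stack trace (top is rightmost):
  MOV R2, 21  → R2 = 21
  MOV R5, 80  → R5 = 80
  MOV R0, 83  → R0 = 83
  PUSH R5  → stack: [80]
  PUSH R2  → stack: [80, 21]
  PUSH R0  → stack: [80, 21, 83]
  POP R4  → R4 = 83, stack: [80, 21]
Final: R4 = 83

83


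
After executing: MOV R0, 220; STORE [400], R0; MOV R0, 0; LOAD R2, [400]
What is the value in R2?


Register and memory trace:
  MOV R0, 220  → R0 = 220
  STORE [400], R0  → mem[400] = 220
  MOV R0, 0  → R0 = 0
  LOAD R2, [400]  → R2 = mem[400] = 220
Final: R2 = 220

220


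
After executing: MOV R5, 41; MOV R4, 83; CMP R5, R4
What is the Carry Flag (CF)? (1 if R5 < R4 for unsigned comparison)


Register state trace:
  MOV R5, 41  → R5 = 41
  MOV R4, 83  → R4 = 83
  CMP R5, R4  → unsigned 41 - 83: borrow occurs
  41 < 83, so CF = 1
CF = 1

1


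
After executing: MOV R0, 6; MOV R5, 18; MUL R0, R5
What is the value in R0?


Register state trace:
  MOV R0, 6  → R0 = 6
  MOV R5, 18  → R5 = 18
  MUL R0, R5  → R0 = 6 * 18 = 108
Final: R0 = 108

108


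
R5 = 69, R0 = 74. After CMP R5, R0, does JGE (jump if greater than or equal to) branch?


Trace:
  R5 = 69, R0 = 74
  CMP R5, R0  → compares 69 vs 74
  JGE checks: is 69 greater than or equal to 74?
  69 < 74, so condition is false
Branch taken: No

No


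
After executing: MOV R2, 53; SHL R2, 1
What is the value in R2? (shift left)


Register state trace:
  MOV R2, 53  → R2 = 53
  SHL R2, 1  → R2 = 53 << 1 = 53 * 2^1 = 106
Final: R2 = 106

106


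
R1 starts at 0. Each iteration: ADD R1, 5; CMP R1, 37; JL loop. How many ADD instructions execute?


Loop trace (R1 starts at 0, target 37, step 5):
  ADD #1: R1 = 0 + 5 = 5  → 5 < 37, loop
  ADD #2: R1 = 5 + 5 = 10  → 10 < 37, loop
  ADD #3: R1 = 10 + 5 = 15  → 15 < 37, loop
  ADD #4: R1 = 15 + 5 = 20  → 20 < 37, loop
  ADD #5: R1 = 20 + 5 = 25  → 25 < 37, loop
  ADD #6: R1 = 25 + 5 = 30  → 30 < 37, loop
  ADD #7: R1 = 30 + 5 = 35  → 35 < 37, loop
  ADD #8: R1 = 35 + 5 = 40  → 40 >= 37, exit
Total ADD instructions: 8

8


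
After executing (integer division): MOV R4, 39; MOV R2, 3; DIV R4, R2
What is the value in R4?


Register state trace:
  MOV R4, 39  → R4 = 39
  MOV R2, 3  → R2 = 3
  DIV R4, R2  → R4 = 39 // 3 = 13
Final: R4 = 13

13


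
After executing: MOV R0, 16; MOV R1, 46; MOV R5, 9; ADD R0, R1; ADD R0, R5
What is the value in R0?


Register state trace:
  MOV R0, 16  → R0 = 16
  MOV R1, 46  → R1 = 46
  MOV R5, 9  → R5 = 9
  ADD R0, R1  → R0 = 16 + 46 = 62
  ADD R0, R5  → R0 = 62 + 9 = 71
Final: R0 = 71

71


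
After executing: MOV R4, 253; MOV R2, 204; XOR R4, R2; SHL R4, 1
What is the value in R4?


Register state trace:
  MOV R4, 253  → R4 = 253 (0b11111101)
  MOV R2, 204  → R2 = 204 (0b11001100)
  XOR R4, R2  → R4 = 253 XOR 204 = 49 (0b00110001)
  SHL R4, 1  → R4 = 49 << 1 = 98
Final: R4 = 98

98


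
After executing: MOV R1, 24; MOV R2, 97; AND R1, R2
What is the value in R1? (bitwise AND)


Register state trace:
  MOV R1, 24  → R1 = 24 (0b00011000)
  MOV R2, 97  → R2 = 97 (0b01100001)
  AND R1, R2  → R1 = 24 AND 97 = 0 (0b00000000)
Final: R1 = 0

0


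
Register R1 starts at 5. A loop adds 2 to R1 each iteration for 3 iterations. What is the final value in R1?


Starting value: R1 = 5
  Iter 1: R1 = 5 + 2 = 7
  Iter 2: R1 = 7 + 2 = 9
  Iter 3: R1 = 9 + 2 = 11
Final: R1 = 11

11


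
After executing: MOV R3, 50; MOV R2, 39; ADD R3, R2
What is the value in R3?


Register state trace:
  MOV R3, 50  → R3 = 50
  MOV R2, 39  → R2 = 39
  ADD R3, R2  → R3 = 50 + 39 = 89
Final: R3 = 89

89


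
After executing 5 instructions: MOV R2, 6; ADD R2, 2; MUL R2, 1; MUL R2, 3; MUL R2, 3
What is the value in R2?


Register state trace:
  MOV R2, 6  → R2 = 6
  ADD R2, 2  → R2 = 6 + 2 = 8
  MUL R2, 1  → R2 = 8 * 1 = 8
  MUL R2, 3  → R2 = 8 * 3 = 24
  MUL R2, 3  → R2 = 24 * 3 = 72
Final: R2 = 72

72


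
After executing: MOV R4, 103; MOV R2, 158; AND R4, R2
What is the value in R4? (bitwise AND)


Register state trace:
  MOV R4, 103  → R4 = 103 (0b01100111)
  MOV R2, 158  → R2 = 158 (0b10011110)
  AND R4, R2  → R4 = 103 AND 158 = 6 (0b00000110)
Final: R4 = 6

6


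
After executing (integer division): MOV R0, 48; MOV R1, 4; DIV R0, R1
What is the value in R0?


Register state trace:
  MOV R0, 48  → R0 = 48
  MOV R1, 4  → R1 = 4
  DIV R0, R1  → R0 = 48 // 4 = 12
Final: R0 = 12

12


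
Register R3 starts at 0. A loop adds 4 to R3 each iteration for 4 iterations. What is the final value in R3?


Starting value: R3 = 0
  Iter 1: R3 = 0 + 4 = 4
  Iter 2: R3 = 4 + 4 = 8
  Iter 3: R3 = 8 + 4 = 12
  Iter 4: R3 = 12 + 4 = 16
Final: R3 = 16

16


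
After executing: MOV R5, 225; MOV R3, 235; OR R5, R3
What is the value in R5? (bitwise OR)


Register state trace:
  MOV R5, 225  → R5 = 225 (0b11100001)
  MOV R3, 235  → R3 = 235 (0b11101011)
  OR R5, R3   → R5 = 225 OR 235 = 235 (0b11101011)
Final: R5 = 235

235


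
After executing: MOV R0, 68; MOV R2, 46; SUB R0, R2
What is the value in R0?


Register state trace:
  MOV R0, 68  → R0 = 68
  MOV R2, 46  → R2 = 46
  SUB R0, R2  → R0 = 68 - 46 = 22
Final: R0 = 22

22


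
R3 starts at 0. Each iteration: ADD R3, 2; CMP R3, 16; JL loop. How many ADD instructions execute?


Loop trace (R3 starts at 0, target 16, step 2):
  ADD #1: R3 = 0 + 2 = 2  → 2 < 16, loop
  ADD #2: R3 = 2 + 2 = 4  → 4 < 16, loop
  ADD #3: R3 = 4 + 2 = 6  → 6 < 16, loop
  ADD #4: R3 = 6 + 2 = 8  → 8 < 16, loop
  ADD #5: R3 = 8 + 2 = 10  → 10 < 16, loop
  ADD #6: R3 = 10 + 2 = 12  → 12 < 16, loop
  ADD #7: R3 = 12 + 2 = 14  → 14 < 16, loop
  ADD #8: R3 = 14 + 2 = 16  → 16 >= 16, exit
Total ADD instructions: 8

8


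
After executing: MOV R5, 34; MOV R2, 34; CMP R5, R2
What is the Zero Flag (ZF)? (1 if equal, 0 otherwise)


Register state trace:
  MOV R5, 34  → R5 = 34
  MOV R2, 34  → R2 = 34
  CMP R5, R2  → computes 34 - 34 = 0
  Result is zero, so values are equal
ZF = 1

1


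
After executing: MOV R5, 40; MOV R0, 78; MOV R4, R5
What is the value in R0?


Register state trace:
  MOV R5, 40  → R5 = 40
  MOV R0, 78  → R0 = 78
  MOV R4, R5  → R4 = 40
Final: R0 = 78

78


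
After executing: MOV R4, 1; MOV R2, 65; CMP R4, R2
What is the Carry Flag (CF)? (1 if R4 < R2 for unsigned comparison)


Register state trace:
  MOV R4, 1  → R4 = 1
  MOV R2, 65  → R2 = 65
  CMP R4, R2  → unsigned 1 - 65: borrow occurs
  1 < 65, so CF = 1
CF = 1

1


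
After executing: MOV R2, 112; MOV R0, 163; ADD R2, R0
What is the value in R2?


Register state trace:
  MOV R2, 112  → R2 = 112
  MOV R0, 163  → R0 = 163
  ADD R2, R0  → R2 = 112 + 163 = 275
Final: R2 = 275

275


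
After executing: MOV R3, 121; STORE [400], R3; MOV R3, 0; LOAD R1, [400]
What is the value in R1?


Register and memory trace:
  MOV R3, 121  → R3 = 121
  STORE [400], R3  → mem[400] = 121
  MOV R3, 0  → R3 = 0
  LOAD R1, [400]  → R1 = mem[400] = 121
Final: R1 = 121

121


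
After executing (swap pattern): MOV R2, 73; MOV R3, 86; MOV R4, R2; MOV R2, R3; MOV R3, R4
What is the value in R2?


Register state trace (swap pattern):
  MOV R2, 73  → R2 = 73
  MOV R3, 86  → R3 = 86
  MOV R4, R2  → R4 = 73  (save R2)
  MOV R2, R3  → R2 = 86  (R2 gets R3's value)
  MOV R3, R4  → R3 = 73  (R3 gets saved value)
Final: R2 = 86

86


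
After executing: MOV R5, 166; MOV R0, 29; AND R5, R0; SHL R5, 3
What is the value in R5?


Register state trace:
  MOV R5, 166  → R5 = 166 (0b10100110)
  MOV R0, 29  → R0 = 29 (0b00011101)
  AND R5, R0  → R5 = 166 AND 29 = 4 (0b00000100)
  SHL R5, 3  → R5 = 4 << 3 = 32
Final: R5 = 32

32


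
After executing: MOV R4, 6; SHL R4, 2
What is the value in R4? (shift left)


Register state trace:
  MOV R4, 6  → R4 = 6
  SHL R4, 2  → R4 = 6 << 2 = 6 * 2^2 = 24
Final: R4 = 24

24


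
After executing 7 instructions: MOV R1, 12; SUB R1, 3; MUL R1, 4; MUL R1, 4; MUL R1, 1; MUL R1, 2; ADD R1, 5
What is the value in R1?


Register state trace:
  MOV R1, 12  → R1 = 12
  SUB R1, 3  → R1 = 12 - 3 = 9
  MUL R1, 4  → R1 = 9 * 4 = 36
  MUL R1, 4  → R1 = 36 * 4 = 144
  MUL R1, 1  → R1 = 144 * 1 = 144
  MUL R1, 2  → R1 = 144 * 2 = 288
  ADD R1, 5  → R1 = 288 + 5 = 293
Final: R1 = 293

293


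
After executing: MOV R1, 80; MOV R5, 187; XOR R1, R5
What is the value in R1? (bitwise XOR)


Register state trace:
  MOV R1, 80  → R1 = 80 (0b01010000)
  MOV R5, 187  → R5 = 187 (0b10111011)
  XOR R1, R5  → R1 = 80 XOR 187 = 235 (0b11101011)
Final: R1 = 235

235


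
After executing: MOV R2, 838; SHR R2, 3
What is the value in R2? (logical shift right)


Register state trace:
  MOV R2, 838  → R2 = 838
  SHR R2, 3  → R2 = 838 >> 3 = 838 // 2^3 = 104
Final: R2 = 104

104


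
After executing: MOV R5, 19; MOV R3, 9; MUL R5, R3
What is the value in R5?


Register state trace:
  MOV R5, 19  → R5 = 19
  MOV R3, 9  → R3 = 9
  MUL R5, R3  → R5 = 19 * 9 = 171
Final: R5 = 171

171


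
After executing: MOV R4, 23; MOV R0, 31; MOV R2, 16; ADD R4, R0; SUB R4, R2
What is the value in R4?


Register state trace:
  MOV R4, 23  → R4 = 23
  MOV R0, 31  → R0 = 31
  MOV R2, 16  → R2 = 16
  ADD R4, R0  → R4 = 23 + 31 = 54
  SUB R4, R2  → R4 = 54 - 16 = 38
Final: R4 = 38

38


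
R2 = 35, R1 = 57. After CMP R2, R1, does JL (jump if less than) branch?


Trace:
  R2 = 35, R1 = 57
  CMP R2, R1  → compares 35 vs 57
  JL checks: is 35 less than 57?
  35 < 57, so condition is true
Branch taken: Yes

Yes


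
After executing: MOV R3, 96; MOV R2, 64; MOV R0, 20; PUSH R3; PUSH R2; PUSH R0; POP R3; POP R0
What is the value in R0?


Stack trace (top is rightmost):
  MOV R3, 96  → R3 = 96
  MOV R2, 64  → R2 = 64
  MOV R0, 20  → R0 = 20
  PUSH R3  → stack: [96]
  PUSH R2  → stack: [96, 64]
  PUSH R0  → stack: [96, 64, 20]
  POP R3  → R3 = 20, stack: [96, 64]
  POP R0  → R0 = 64, stack: [96]
Final: R0 = 64

64


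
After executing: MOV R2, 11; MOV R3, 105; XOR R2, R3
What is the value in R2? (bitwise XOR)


Register state trace:
  MOV R2, 11  → R2 = 11 (0b00001011)
  MOV R3, 105  → R3 = 105 (0b01101001)
  XOR R2, R3  → R2 = 11 XOR 105 = 98 (0b01100010)
Final: R2 = 98

98


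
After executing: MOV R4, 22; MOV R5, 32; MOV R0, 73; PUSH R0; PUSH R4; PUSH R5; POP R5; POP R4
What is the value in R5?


Stack trace (top is rightmost):
  MOV R4, 22  → R4 = 22
  MOV R5, 32  → R5 = 32
  MOV R0, 73  → R0 = 73
  PUSH R0  → stack: [73]
  PUSH R4  → stack: [73, 22]
  PUSH R5  → stack: [73, 22, 32]
  POP R5  → R5 = 32, stack: [73, 22]
  POP R4  → R4 = 22, stack: [73]
Final: R5 = 32

32


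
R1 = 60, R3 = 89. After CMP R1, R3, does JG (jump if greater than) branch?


Trace:
  R1 = 60, R3 = 89
  CMP R1, R3  → compares 60 vs 89
  JG checks: is 60 greater than 89?
  60 < 89, so condition is false
Branch taken: No

No


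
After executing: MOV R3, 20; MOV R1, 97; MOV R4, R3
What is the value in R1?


Register state trace:
  MOV R3, 20  → R3 = 20
  MOV R1, 97  → R1 = 97
  MOV R4, R3  → R4 = 20
Final: R1 = 97

97


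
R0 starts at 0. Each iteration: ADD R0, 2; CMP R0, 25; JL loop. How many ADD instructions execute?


Loop trace (R0 starts at 0, target 25, step 2):
  ADD #1: R0 = 0 + 2 = 2  → 2 < 25, loop
  ADD #2: R0 = 2 + 2 = 4  → 4 < 25, loop
  ADD #3: R0 = 4 + 2 = 6  → 6 < 25, loop
  ADD #4: R0 = 6 + 2 = 8  → 8 < 25, loop
  ADD #5: R0 = 8 + 2 = 10  → 10 < 25, loop
  ADD #6: R0 = 10 + 2 = 12  → 12 < 25, loop
  ADD #7: R0 = 12 + 2 = 14  → 14 < 25, loop
  ADD #8: R0 = 14 + 2 = 16  → 16 < 25, loop
  ADD #9: R0 = 16 + 2 = 18  → 18 < 25, loop
  ADD #10: R0 = 18 + 2 = 20  → 20 < 25, loop
  ADD #11: R0 = 20 + 2 = 22  → 22 < 25, loop
  ADD #12: R0 = 22 + 2 = 24  → 24 < 25, loop
  ADD #13: R0 = 24 + 2 = 26  → 26 >= 25, exit
Total ADD instructions: 13

13


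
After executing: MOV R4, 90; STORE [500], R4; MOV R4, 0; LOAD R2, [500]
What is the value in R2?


Register and memory trace:
  MOV R4, 90  → R4 = 90
  STORE [500], R4  → mem[500] = 90
  MOV R4, 0  → R4 = 0
  LOAD R2, [500]  → R2 = mem[500] = 90
Final: R2 = 90

90


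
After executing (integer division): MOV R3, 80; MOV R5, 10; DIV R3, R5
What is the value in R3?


Register state trace:
  MOV R3, 80  → R3 = 80
  MOV R5, 10  → R5 = 10
  DIV R3, R5  → R3 = 80 // 10 = 8
Final: R3 = 8

8


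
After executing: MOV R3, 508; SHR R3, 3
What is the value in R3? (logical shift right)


Register state trace:
  MOV R3, 508  → R3 = 508
  SHR R3, 3  → R3 = 508 >> 3 = 508 // 2^3 = 63
Final: R3 = 63

63


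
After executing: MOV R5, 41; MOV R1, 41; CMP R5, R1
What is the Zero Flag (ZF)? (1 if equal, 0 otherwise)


Register state trace:
  MOV R5, 41  → R5 = 41
  MOV R1, 41  → R1 = 41
  CMP R5, R1  → computes 41 - 41 = 0
  Result is zero, so values are equal
ZF = 1

1


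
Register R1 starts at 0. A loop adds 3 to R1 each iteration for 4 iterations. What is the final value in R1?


Starting value: R1 = 0
  Iter 1: R1 = 0 + 3 = 3
  Iter 2: R1 = 3 + 3 = 6
  Iter 3: R1 = 6 + 3 = 9
  Iter 4: R1 = 9 + 3 = 12
Final: R1 = 12

12


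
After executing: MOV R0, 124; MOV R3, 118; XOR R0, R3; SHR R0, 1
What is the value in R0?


Register state trace:
  MOV R0, 124  → R0 = 124 (0b01111100)
  MOV R3, 118  → R3 = 118 (0b01110110)
  XOR R0, R3  → R0 = 124 XOR 118 = 10 (0b00001010)
  SHR R0, 1  → R0 = 10 >> 1 = 5
Final: R0 = 5

5


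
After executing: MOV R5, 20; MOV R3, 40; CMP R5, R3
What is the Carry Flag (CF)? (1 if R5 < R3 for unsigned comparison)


Register state trace:
  MOV R5, 20  → R5 = 20
  MOV R3, 40  → R3 = 40
  CMP R5, R3  → unsigned 20 - 40: borrow occurs
  20 < 40, so CF = 1
CF = 1

1


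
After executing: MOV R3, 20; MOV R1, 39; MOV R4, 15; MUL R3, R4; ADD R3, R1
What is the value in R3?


Register state trace:
  MOV R3, 20  → R3 = 20
  MOV R1, 39  → R1 = 39
  MOV R4, 15  → R4 = 15
  MUL R3, R4  → R3 = 20 * 15 = 300
  ADD R3, R1  → R3 = 300 + 39 = 339
Final: R3 = 339

339


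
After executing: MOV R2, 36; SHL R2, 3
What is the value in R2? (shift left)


Register state trace:
  MOV R2, 36  → R2 = 36
  SHL R2, 3  → R2 = 36 << 3 = 36 * 2^3 = 288
Final: R2 = 288

288


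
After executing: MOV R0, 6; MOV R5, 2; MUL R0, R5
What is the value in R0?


Register state trace:
  MOV R0, 6  → R0 = 6
  MOV R5, 2  → R5 = 2
  MUL R0, R5  → R0 = 6 * 2 = 12
Final: R0 = 12

12


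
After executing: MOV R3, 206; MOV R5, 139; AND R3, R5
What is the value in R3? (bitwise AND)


Register state trace:
  MOV R3, 206  → R3 = 206 (0b11001110)
  MOV R5, 139  → R5 = 139 (0b10001011)
  AND R3, R5  → R3 = 206 AND 139 = 138 (0b10001010)
Final: R3 = 138

138


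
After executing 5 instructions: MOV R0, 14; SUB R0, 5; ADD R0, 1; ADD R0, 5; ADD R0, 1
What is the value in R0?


Register state trace:
  MOV R0, 14  → R0 = 14
  SUB R0, 5  → R0 = 14 - 5 = 9
  ADD R0, 1  → R0 = 9 + 1 = 10
  ADD R0, 5  → R0 = 10 + 5 = 15
  ADD R0, 1  → R0 = 15 + 1 = 16
Final: R0 = 16

16


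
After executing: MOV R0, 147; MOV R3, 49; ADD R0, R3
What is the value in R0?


Register state trace:
  MOV R0, 147  → R0 = 147
  MOV R3, 49  → R3 = 49
  ADD R0, R3  → R0 = 147 + 49 = 196
Final: R0 = 196

196


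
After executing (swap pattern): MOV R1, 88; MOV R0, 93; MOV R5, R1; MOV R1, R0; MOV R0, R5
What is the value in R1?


Register state trace (swap pattern):
  MOV R1, 88  → R1 = 88
  MOV R0, 93  → R0 = 93
  MOV R5, R1  → R5 = 88  (save R1)
  MOV R1, R0  → R1 = 93  (R1 gets R0's value)
  MOV R0, R5  → R0 = 88  (R0 gets saved value)
Final: R1 = 93

93


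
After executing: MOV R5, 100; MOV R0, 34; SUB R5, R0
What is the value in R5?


Register state trace:
  MOV R5, 100  → R5 = 100
  MOV R0, 34  → R0 = 34
  SUB R5, R0  → R5 = 100 - 34 = 66
Final: R5 = 66

66


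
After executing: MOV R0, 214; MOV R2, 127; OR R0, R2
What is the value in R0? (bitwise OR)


Register state trace:
  MOV R0, 214  → R0 = 214 (0b11010110)
  MOV R2, 127  → R2 = 127 (0b01111111)
  OR R0, R2   → R0 = 214 OR 127 = 255 (0b11111111)
Final: R0 = 255

255


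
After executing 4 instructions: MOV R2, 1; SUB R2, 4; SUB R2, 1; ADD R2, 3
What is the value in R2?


Register state trace:
  MOV R2, 1  → R2 = 1
  SUB R2, 4  → R2 = 1 - 4 = -3
  SUB R2, 1  → R2 = -3 - 1 = -4
  ADD R2, 3  → R2 = -4 + 3 = -1
Final: R2 = -1

-1


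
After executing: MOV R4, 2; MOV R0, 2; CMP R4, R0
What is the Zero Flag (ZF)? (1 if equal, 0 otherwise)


Register state trace:
  MOV R4, 2  → R4 = 2
  MOV R0, 2  → R0 = 2
  CMP R4, R0  → computes 2 - 2 = 0
  Result is zero, so values are equal
ZF = 1

1


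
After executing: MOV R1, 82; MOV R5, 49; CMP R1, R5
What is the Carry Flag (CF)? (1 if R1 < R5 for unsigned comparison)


Register state trace:
  MOV R1, 82  → R1 = 82
  MOV R5, 49  → R5 = 49
  CMP R1, R5  → unsigned 82 - 49: no borrow
  82 >= 49, so CF = 0
CF = 0

0


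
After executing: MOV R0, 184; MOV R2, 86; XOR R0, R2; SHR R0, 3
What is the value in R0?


Register state trace:
  MOV R0, 184  → R0 = 184 (0b10111000)
  MOV R2, 86  → R2 = 86 (0b01010110)
  XOR R0, R2  → R0 = 184 XOR 86 = 238 (0b11101110)
  SHR R0, 3  → R0 = 238 >> 3 = 29
Final: R0 = 29

29


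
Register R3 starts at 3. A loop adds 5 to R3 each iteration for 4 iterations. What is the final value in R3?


Starting value: R3 = 3
  Iter 1: R3 = 3 + 5 = 8
  Iter 2: R3 = 8 + 5 = 13
  Iter 3: R3 = 13 + 5 = 18
  Iter 4: R3 = 18 + 5 = 23
Final: R3 = 23

23


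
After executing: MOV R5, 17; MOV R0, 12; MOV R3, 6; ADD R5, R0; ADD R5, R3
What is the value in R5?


Register state trace:
  MOV R5, 17  → R5 = 17
  MOV R0, 12  → R0 = 12
  MOV R3, 6  → R3 = 6
  ADD R5, R0  → R5 = 17 + 12 = 29
  ADD R5, R3  → R5 = 29 + 6 = 35
Final: R5 = 35

35


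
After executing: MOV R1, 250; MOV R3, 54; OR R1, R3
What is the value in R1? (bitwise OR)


Register state trace:
  MOV R1, 250  → R1 = 250 (0b11111010)
  MOV R3, 54  → R3 = 54 (0b00110110)
  OR R1, R3   → R1 = 250 OR 54 = 254 (0b11111110)
Final: R1 = 254

254


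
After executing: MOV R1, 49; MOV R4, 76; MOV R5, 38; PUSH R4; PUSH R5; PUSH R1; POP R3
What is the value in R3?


Stack trace (top is rightmost):
  MOV R1, 49  → R1 = 49
  MOV R4, 76  → R4 = 76
  MOV R5, 38  → R5 = 38
  PUSH R4  → stack: [76]
  PUSH R5  → stack: [76, 38]
  PUSH R1  → stack: [76, 38, 49]
  POP R3  → R3 = 49, stack: [76, 38]
Final: R3 = 49

49


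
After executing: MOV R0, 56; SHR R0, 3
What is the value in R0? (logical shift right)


Register state trace:
  MOV R0, 56  → R0 = 56
  SHR R0, 3  → R0 = 56 >> 3 = 56 // 2^3 = 7
Final: R0 = 7

7


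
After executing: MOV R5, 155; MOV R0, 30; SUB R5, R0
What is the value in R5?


Register state trace:
  MOV R5, 155  → R5 = 155
  MOV R0, 30  → R0 = 30
  SUB R5, R0  → R5 = 155 - 30 = 125
Final: R5 = 125

125


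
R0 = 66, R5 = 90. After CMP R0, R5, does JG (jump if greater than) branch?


Trace:
  R0 = 66, R5 = 90
  CMP R0, R5  → compares 66 vs 90
  JG checks: is 66 greater than 90?
  66 < 90, so condition is false
Branch taken: No

No


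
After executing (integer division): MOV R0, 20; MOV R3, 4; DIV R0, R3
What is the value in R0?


Register state trace:
  MOV R0, 20  → R0 = 20
  MOV R3, 4  → R3 = 4
  DIV R0, R3  → R0 = 20 // 4 = 5
Final: R0 = 5

5


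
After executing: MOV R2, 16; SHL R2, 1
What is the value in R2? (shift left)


Register state trace:
  MOV R2, 16  → R2 = 16
  SHL R2, 1  → R2 = 16 << 1 = 16 * 2^1 = 32
Final: R2 = 32

32


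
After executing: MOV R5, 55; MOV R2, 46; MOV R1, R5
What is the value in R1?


Register state trace:
  MOV R5, 55  → R5 = 55
  MOV R2, 46  → R2 = 46
  MOV R1, R5  → R1 = 55
Final: R1 = 55

55


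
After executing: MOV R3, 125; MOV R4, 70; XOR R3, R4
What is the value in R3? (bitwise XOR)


Register state trace:
  MOV R3, 125  → R3 = 125 (0b01111101)
  MOV R4, 70  → R4 = 70 (0b01000110)
  XOR R3, R4  → R3 = 125 XOR 70 = 59 (0b00111011)
Final: R3 = 59

59


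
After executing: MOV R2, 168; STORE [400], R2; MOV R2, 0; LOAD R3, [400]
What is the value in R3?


Register and memory trace:
  MOV R2, 168  → R2 = 168
  STORE [400], R2  → mem[400] = 168
  MOV R2, 0  → R2 = 0
  LOAD R3, [400]  → R3 = mem[400] = 168
Final: R3 = 168

168


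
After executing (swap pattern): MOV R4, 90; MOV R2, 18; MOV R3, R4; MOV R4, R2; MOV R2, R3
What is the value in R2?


Register state trace (swap pattern):
  MOV R4, 90  → R4 = 90
  MOV R2, 18  → R2 = 18
  MOV R3, R4  → R3 = 90  (save R4)
  MOV R4, R2  → R4 = 18  (R4 gets R2's value)
  MOV R2, R3  → R2 = 90  (R2 gets saved value)
Final: R2 = 90

90


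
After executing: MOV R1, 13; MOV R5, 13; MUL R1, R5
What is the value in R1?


Register state trace:
  MOV R1, 13  → R1 = 13
  MOV R5, 13  → R5 = 13
  MUL R1, R5  → R1 = 13 * 13 = 169
Final: R1 = 169

169


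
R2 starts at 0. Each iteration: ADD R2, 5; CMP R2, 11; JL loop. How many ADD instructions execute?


Loop trace (R2 starts at 0, target 11, step 5):
  ADD #1: R2 = 0 + 5 = 5  → 5 < 11, loop
  ADD #2: R2 = 5 + 5 = 10  → 10 < 11, loop
  ADD #3: R2 = 10 + 5 = 15  → 15 >= 11, exit
Total ADD instructions: 3

3


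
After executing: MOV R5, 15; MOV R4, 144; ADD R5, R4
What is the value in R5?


Register state trace:
  MOV R5, 15  → R5 = 15
  MOV R4, 144  → R4 = 144
  ADD R5, R4  → R5 = 15 + 144 = 159
Final: R5 = 159

159


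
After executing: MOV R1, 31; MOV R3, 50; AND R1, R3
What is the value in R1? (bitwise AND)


Register state trace:
  MOV R1, 31  → R1 = 31 (0b00011111)
  MOV R3, 50  → R3 = 50 (0b00110010)
  AND R1, R3  → R1 = 31 AND 50 = 18 (0b00010010)
Final: R1 = 18

18


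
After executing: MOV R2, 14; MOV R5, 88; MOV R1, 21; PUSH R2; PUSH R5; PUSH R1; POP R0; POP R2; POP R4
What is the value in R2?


Stack trace (top is rightmost):
  MOV R2, 14  → R2 = 14
  MOV R5, 88  → R5 = 88
  MOV R1, 21  → R1 = 21
  PUSH R2  → stack: [14]
  PUSH R5  → stack: [14, 88]
  PUSH R1  → stack: [14, 88, 21]
  POP R0  → R0 = 21, stack: [14, 88]
  POP R2  → R2 = 88, stack: [14]
  POP R4  → R4 = 14, stack: []
Final: R2 = 88

88


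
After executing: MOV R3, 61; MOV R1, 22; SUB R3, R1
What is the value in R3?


Register state trace:
  MOV R3, 61  → R3 = 61
  MOV R1, 22  → R1 = 22
  SUB R3, R1  → R3 = 61 - 22 = 39
Final: R3 = 39

39


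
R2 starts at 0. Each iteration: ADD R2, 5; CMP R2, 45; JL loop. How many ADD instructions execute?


Loop trace (R2 starts at 0, target 45, step 5):
  ADD #1: R2 = 0 + 5 = 5  → 5 < 45, loop
  ADD #2: R2 = 5 + 5 = 10  → 10 < 45, loop
  ADD #3: R2 = 10 + 5 = 15  → 15 < 45, loop
  ADD #4: R2 = 15 + 5 = 20  → 20 < 45, loop
  ADD #5: R2 = 20 + 5 = 25  → 25 < 45, loop
  ADD #6: R2 = 25 + 5 = 30  → 30 < 45, loop
  ADD #7: R2 = 30 + 5 = 35  → 35 < 45, loop
  ADD #8: R2 = 35 + 5 = 40  → 40 < 45, loop
  ADD #9: R2 = 40 + 5 = 45  → 45 >= 45, exit
Total ADD instructions: 9

9


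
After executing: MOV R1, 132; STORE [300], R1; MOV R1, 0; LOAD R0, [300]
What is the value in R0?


Register and memory trace:
  MOV R1, 132  → R1 = 132
  STORE [300], R1  → mem[300] = 132
  MOV R1, 0  → R1 = 0
  LOAD R0, [300]  → R0 = mem[300] = 132
Final: R0 = 132

132


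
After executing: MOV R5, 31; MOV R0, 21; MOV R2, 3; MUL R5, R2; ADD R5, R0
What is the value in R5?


Register state trace:
  MOV R5, 31  → R5 = 31
  MOV R0, 21  → R0 = 21
  MOV R2, 3  → R2 = 3
  MUL R5, R2  → R5 = 31 * 3 = 93
  ADD R5, R0  → R5 = 93 + 21 = 114
Final: R5 = 114

114


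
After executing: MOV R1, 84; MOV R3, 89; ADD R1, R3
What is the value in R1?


Register state trace:
  MOV R1, 84  → R1 = 84
  MOV R3, 89  → R3 = 89
  ADD R1, R3  → R1 = 84 + 89 = 173
Final: R1 = 173

173


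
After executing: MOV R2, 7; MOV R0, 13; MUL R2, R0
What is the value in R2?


Register state trace:
  MOV R2, 7  → R2 = 7
  MOV R0, 13  → R0 = 13
  MUL R2, R0  → R2 = 7 * 13 = 91
Final: R2 = 91

91


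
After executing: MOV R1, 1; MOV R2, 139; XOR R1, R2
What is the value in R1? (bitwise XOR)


Register state trace:
  MOV R1, 1  → R1 = 1 (0b00000001)
  MOV R2, 139  → R2 = 139 (0b10001011)
  XOR R1, R2  → R1 = 1 XOR 139 = 138 (0b10001010)
Final: R1 = 138

138


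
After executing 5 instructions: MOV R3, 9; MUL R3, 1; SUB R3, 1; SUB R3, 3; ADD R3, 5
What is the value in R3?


Register state trace:
  MOV R3, 9  → R3 = 9
  MUL R3, 1  → R3 = 9 * 1 = 9
  SUB R3, 1  → R3 = 9 - 1 = 8
  SUB R3, 3  → R3 = 8 - 3 = 5
  ADD R3, 5  → R3 = 5 + 5 = 10
Final: R3 = 10

10


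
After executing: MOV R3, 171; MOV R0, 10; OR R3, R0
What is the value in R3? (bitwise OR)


Register state trace:
  MOV R3, 171  → R3 = 171 (0b10101011)
  MOV R0, 10  → R0 = 10 (0b00001010)
  OR R3, R0   → R3 = 171 OR 10 = 171 (0b10101011)
Final: R3 = 171

171


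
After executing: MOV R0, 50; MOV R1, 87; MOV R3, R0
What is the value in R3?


Register state trace:
  MOV R0, 50  → R0 = 50
  MOV R1, 87  → R1 = 87
  MOV R3, R0  → R3 = 50
Final: R3 = 50

50


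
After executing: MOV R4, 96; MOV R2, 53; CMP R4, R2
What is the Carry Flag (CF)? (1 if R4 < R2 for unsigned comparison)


Register state trace:
  MOV R4, 96  → R4 = 96
  MOV R2, 53  → R2 = 53
  CMP R4, R2  → unsigned 96 - 53: no borrow
  96 >= 53, so CF = 0
CF = 0

0


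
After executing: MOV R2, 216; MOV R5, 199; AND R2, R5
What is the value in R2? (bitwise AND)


Register state trace:
  MOV R2, 216  → R2 = 216 (0b11011000)
  MOV R5, 199  → R5 = 199 (0b11000111)
  AND R2, R5  → R2 = 216 AND 199 = 192 (0b11000000)
Final: R2 = 192

192


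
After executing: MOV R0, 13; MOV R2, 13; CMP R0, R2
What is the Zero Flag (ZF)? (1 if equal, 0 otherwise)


Register state trace:
  MOV R0, 13  → R0 = 13
  MOV R2, 13  → R2 = 13
  CMP R0, R2  → computes 13 - 13 = 0
  Result is zero, so values are equal
ZF = 1

1


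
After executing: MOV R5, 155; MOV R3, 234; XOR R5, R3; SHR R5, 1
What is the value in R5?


Register state trace:
  MOV R5, 155  → R5 = 155 (0b10011011)
  MOV R3, 234  → R3 = 234 (0b11101010)
  XOR R5, R3  → R5 = 155 XOR 234 = 113 (0b01110001)
  SHR R5, 1  → R5 = 113 >> 1 = 56
Final: R5 = 56

56


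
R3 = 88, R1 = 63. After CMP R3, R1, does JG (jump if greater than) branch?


Trace:
  R3 = 88, R1 = 63
  CMP R3, R1  → compares 88 vs 63
  JG checks: is 88 greater than 63?
  88 > 63, so condition is true
Branch taken: Yes

Yes


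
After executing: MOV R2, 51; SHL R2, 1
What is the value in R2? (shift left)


Register state trace:
  MOV R2, 51  → R2 = 51
  SHL R2, 1  → R2 = 51 << 1 = 51 * 2^1 = 102
Final: R2 = 102

102


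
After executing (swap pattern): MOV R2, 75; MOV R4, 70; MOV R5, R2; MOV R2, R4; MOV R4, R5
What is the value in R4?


Register state trace (swap pattern):
  MOV R2, 75  → R2 = 75
  MOV R4, 70  → R4 = 70
  MOV R5, R2  → R5 = 75  (save R2)
  MOV R2, R4  → R2 = 70  (R2 gets R4's value)
  MOV R4, R5  → R4 = 75  (R4 gets saved value)
Final: R4 = 75

75


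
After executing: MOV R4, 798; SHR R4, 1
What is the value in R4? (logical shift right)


Register state trace:
  MOV R4, 798  → R4 = 798
  SHR R4, 1  → R4 = 798 >> 1 = 798 // 2^1 = 399
Final: R4 = 399

399


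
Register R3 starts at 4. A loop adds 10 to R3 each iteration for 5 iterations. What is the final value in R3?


Starting value: R3 = 4
  Iter 1: R3 = 4 + 10 = 14
  Iter 2: R3 = 14 + 10 = 24
  Iter 3: R3 = 24 + 10 = 34
  Iter 4: R3 = 34 + 10 = 44
  Iter 5: R3 = 44 + 10 = 54
Final: R3 = 54

54


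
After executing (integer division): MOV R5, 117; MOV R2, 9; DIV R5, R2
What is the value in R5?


Register state trace:
  MOV R5, 117  → R5 = 117
  MOV R2, 9  → R2 = 9
  DIV R5, R2  → R5 = 117 // 9 = 13
Final: R5 = 13

13


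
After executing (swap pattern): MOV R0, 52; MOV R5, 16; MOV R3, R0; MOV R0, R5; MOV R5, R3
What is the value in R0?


Register state trace (swap pattern):
  MOV R0, 52  → R0 = 52
  MOV R5, 16  → R5 = 16
  MOV R3, R0  → R3 = 52  (save R0)
  MOV R0, R5  → R0 = 16  (R0 gets R5's value)
  MOV R5, R3  → R5 = 52  (R5 gets saved value)
Final: R0 = 16

16


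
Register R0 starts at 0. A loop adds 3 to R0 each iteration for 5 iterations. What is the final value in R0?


Starting value: R0 = 0
  Iter 1: R0 = 0 + 3 = 3
  Iter 2: R0 = 3 + 3 = 6
  Iter 3: R0 = 6 + 3 = 9
  Iter 4: R0 = 9 + 3 = 12
  Iter 5: R0 = 12 + 3 = 15
Final: R0 = 15

15


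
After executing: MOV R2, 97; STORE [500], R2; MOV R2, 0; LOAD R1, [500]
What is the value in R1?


Register and memory trace:
  MOV R2, 97  → R2 = 97
  STORE [500], R2  → mem[500] = 97
  MOV R2, 0  → R2 = 0
  LOAD R1, [500]  → R1 = mem[500] = 97
Final: R1 = 97

97


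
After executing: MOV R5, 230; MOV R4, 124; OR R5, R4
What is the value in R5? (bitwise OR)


Register state trace:
  MOV R5, 230  → R5 = 230 (0b11100110)
  MOV R4, 124  → R4 = 124 (0b01111100)
  OR R5, R4   → R5 = 230 OR 124 = 254 (0b11111110)
Final: R5 = 254

254


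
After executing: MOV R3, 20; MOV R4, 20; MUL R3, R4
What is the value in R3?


Register state trace:
  MOV R3, 20  → R3 = 20
  MOV R4, 20  → R4 = 20
  MUL R3, R4  → R3 = 20 * 20 = 400
Final: R3 = 400

400


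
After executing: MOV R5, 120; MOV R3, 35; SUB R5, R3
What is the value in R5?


Register state trace:
  MOV R5, 120  → R5 = 120
  MOV R3, 35  → R3 = 35
  SUB R5, R3  → R5 = 120 - 35 = 85
Final: R5 = 85

85
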